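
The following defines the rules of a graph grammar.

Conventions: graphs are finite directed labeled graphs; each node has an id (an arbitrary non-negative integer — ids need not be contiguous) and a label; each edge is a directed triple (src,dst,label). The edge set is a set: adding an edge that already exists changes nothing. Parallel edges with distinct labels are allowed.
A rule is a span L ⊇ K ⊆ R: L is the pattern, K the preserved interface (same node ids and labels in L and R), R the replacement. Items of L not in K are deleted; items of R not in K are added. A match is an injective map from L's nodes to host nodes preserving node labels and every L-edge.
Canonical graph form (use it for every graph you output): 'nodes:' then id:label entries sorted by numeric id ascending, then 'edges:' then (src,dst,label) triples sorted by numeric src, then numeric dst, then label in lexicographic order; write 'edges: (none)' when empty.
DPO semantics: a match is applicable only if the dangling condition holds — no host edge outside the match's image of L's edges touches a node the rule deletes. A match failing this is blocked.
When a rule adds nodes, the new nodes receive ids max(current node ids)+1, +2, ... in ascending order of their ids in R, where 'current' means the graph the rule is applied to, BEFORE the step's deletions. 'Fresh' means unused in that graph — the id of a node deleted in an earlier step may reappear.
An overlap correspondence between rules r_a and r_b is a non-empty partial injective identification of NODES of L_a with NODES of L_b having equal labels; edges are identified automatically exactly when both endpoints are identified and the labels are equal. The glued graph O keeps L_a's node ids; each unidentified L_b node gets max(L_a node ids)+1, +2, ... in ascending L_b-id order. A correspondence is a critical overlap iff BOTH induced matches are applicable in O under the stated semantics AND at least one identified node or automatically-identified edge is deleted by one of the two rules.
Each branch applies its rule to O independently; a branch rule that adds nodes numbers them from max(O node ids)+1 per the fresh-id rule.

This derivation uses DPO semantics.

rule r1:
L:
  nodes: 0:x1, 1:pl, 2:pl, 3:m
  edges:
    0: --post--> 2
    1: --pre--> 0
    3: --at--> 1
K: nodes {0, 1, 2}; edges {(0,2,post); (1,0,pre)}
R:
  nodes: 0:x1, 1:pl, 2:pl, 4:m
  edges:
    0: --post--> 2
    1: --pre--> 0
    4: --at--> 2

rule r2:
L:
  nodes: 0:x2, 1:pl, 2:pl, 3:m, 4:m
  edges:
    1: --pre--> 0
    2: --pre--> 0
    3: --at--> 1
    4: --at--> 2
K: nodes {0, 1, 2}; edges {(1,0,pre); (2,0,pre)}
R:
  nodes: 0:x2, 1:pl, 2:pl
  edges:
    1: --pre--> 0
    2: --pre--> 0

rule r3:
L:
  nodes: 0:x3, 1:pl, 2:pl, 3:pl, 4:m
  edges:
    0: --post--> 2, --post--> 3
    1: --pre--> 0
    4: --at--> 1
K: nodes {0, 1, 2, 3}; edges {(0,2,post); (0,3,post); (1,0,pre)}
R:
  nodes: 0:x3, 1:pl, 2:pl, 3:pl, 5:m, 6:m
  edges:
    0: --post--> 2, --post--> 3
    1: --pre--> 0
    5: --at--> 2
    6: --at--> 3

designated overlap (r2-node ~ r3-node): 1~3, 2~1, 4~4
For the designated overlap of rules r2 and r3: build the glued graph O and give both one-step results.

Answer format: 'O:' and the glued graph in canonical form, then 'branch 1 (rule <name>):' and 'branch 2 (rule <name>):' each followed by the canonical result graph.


O:
nodes: 0:x2, 1:pl, 2:pl, 3:m, 4:m, 5:x3, 6:pl
edges: (1,0,pre); (2,0,pre); (2,5,pre); (3,1,at); (4,2,at); (5,1,post); (5,6,post)
branch 1 (rule r2):
nodes: 0:x2, 1:pl, 2:pl, 5:x3, 6:pl
edges: (1,0,pre); (2,0,pre); (2,5,pre); (5,1,post); (5,6,post)
branch 2 (rule r3):
nodes: 0:x2, 1:pl, 2:pl, 3:m, 5:x3, 6:pl, 7:m, 8:m
edges: (1,0,pre); (2,0,pre); (2,5,pre); (3,1,at); (5,1,post); (5,6,post); (7,6,at); (8,1,at)


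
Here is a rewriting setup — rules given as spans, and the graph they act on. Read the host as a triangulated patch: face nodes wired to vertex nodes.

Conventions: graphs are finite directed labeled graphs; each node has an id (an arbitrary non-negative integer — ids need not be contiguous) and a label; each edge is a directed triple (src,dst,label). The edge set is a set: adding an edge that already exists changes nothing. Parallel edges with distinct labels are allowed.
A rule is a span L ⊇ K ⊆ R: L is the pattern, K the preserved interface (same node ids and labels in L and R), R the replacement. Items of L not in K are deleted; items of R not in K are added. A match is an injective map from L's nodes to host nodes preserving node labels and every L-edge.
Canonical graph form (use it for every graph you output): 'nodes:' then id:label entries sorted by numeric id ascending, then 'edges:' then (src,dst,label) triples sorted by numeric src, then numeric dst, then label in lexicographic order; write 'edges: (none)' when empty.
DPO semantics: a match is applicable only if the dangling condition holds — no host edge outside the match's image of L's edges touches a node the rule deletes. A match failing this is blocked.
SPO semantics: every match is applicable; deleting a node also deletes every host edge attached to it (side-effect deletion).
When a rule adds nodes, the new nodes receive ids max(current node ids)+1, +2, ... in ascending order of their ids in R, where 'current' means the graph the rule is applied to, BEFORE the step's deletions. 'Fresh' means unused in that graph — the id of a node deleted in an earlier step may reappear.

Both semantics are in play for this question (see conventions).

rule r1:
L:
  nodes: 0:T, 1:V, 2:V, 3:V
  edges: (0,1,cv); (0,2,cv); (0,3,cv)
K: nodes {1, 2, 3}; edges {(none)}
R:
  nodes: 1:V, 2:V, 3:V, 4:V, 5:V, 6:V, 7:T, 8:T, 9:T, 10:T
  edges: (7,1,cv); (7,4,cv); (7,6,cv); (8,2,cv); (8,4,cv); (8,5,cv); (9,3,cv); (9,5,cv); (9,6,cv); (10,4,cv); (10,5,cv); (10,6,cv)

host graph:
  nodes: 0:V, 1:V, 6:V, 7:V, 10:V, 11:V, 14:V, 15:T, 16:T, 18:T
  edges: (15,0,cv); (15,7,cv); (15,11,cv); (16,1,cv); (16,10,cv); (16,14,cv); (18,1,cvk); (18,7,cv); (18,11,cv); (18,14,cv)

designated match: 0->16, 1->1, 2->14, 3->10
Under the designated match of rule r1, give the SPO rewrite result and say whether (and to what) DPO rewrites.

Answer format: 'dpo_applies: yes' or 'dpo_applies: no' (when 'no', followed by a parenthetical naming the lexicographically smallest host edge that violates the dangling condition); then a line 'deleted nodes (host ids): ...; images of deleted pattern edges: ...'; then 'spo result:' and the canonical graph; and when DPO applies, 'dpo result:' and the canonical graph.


dpo_applies: yes
deleted nodes (host ids): 16; images of deleted pattern edges: (16,1,cv); (16,10,cv); (16,14,cv)
spo result:
nodes: 0:V, 1:V, 6:V, 7:V, 10:V, 11:V, 14:V, 15:T, 18:T, 19:V, 20:V, 21:V, 22:T, 23:T, 24:T, 25:T
edges: (15,0,cv); (15,7,cv); (15,11,cv); (18,1,cvk); (18,7,cv); (18,11,cv); (18,14,cv); (22,1,cv); (22,19,cv); (22,21,cv); (23,14,cv); (23,19,cv); (23,20,cv); (24,10,cv); (24,20,cv); (24,21,cv); (25,19,cv); (25,20,cv); (25,21,cv)
dpo result:
nodes: 0:V, 1:V, 6:V, 7:V, 10:V, 11:V, 14:V, 15:T, 18:T, 19:V, 20:V, 21:V, 22:T, 23:T, 24:T, 25:T
edges: (15,0,cv); (15,7,cv); (15,11,cv); (18,1,cvk); (18,7,cv); (18,11,cv); (18,14,cv); (22,1,cv); (22,19,cv); (22,21,cv); (23,14,cv); (23,19,cv); (23,20,cv); (24,10,cv); (24,20,cv); (24,21,cv); (25,19,cv); (25,20,cv); (25,21,cv)


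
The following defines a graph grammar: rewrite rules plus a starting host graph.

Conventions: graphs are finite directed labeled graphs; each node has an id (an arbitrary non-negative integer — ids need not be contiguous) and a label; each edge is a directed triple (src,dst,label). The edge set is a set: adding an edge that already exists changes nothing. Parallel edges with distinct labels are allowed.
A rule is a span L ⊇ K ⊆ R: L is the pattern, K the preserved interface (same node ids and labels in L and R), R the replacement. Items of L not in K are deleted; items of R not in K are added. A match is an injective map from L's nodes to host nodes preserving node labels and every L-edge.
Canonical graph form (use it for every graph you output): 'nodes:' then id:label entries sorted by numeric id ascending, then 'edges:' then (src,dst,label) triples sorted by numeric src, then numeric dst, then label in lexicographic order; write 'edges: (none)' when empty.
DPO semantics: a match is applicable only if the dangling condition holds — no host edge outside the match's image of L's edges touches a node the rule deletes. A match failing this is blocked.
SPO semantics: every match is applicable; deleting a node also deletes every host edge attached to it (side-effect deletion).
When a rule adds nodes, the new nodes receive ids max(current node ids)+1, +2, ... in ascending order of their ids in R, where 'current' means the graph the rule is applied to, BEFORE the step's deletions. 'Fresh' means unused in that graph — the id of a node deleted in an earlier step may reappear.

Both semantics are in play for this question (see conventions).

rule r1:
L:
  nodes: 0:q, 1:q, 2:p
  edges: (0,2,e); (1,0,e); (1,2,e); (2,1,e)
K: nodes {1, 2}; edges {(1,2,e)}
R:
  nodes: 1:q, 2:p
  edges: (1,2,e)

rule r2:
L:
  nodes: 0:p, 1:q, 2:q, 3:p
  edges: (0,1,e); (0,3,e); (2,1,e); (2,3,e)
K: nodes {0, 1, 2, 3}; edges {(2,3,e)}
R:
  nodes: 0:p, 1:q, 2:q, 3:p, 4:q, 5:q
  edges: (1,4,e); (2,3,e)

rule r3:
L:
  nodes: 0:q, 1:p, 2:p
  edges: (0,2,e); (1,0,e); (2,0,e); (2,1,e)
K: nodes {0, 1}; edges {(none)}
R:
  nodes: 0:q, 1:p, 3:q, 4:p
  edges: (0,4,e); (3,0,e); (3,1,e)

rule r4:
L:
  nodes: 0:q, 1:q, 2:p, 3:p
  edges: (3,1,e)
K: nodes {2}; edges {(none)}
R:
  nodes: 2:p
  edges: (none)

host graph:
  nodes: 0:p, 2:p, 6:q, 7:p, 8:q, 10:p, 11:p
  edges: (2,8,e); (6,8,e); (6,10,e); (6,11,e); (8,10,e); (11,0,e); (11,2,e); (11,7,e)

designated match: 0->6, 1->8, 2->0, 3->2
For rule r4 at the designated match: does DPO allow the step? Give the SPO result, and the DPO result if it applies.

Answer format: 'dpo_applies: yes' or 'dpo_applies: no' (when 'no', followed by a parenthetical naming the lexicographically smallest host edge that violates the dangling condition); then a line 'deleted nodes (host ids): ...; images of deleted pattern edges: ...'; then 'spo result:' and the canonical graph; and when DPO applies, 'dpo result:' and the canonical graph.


dpo_applies: no
(the rule deletes node 6, which keeps host edge (6,8,e) outside the match image — the dangling condition fails, DPO blocks; SPO proceeds and side-deletes such edges)
deleted nodes (host ids): 2, 6, 8; images of deleted pattern edges: (2,8,e)
spo result:
nodes: 0:p, 7:p, 10:p, 11:p
edges: (11,0,e); (11,7,e)


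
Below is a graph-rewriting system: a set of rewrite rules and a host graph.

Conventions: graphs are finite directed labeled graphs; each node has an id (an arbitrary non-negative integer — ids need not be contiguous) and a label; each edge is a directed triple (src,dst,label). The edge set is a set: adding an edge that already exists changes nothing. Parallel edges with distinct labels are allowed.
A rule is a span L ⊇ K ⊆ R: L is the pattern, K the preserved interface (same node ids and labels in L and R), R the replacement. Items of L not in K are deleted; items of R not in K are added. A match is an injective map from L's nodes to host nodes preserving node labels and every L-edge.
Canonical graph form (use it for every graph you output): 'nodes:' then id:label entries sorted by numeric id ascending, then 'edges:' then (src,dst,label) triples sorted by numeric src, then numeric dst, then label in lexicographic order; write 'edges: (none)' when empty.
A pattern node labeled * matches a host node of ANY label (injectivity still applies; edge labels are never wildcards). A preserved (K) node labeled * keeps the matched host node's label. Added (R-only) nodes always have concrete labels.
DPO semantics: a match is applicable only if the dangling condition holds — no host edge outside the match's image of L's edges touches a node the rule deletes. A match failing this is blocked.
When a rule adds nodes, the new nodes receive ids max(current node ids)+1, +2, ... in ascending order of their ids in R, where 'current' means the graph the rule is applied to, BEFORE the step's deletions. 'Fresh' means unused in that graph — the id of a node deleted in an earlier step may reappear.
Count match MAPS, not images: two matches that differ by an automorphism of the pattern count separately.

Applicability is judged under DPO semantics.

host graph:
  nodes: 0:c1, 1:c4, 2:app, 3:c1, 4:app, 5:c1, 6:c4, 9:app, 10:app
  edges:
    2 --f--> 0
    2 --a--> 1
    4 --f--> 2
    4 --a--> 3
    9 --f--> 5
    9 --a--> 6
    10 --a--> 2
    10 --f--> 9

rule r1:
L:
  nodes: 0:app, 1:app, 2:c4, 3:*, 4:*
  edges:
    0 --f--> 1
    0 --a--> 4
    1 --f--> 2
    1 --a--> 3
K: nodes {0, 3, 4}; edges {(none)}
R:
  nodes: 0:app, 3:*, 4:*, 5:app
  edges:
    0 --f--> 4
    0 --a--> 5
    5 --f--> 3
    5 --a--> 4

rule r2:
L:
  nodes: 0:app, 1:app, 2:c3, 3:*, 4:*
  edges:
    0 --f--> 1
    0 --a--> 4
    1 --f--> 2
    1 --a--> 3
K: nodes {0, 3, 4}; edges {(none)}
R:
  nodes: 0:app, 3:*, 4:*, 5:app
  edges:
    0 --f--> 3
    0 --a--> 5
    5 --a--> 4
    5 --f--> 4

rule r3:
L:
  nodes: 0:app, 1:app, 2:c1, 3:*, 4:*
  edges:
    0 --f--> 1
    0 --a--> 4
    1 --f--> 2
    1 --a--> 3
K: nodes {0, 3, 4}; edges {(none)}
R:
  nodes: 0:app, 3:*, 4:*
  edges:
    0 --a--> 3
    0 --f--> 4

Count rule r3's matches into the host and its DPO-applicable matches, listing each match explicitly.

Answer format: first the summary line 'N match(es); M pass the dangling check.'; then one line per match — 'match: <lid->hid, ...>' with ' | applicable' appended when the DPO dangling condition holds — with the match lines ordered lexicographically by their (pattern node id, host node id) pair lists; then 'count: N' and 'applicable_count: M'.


2 match(es); 1 pass the dangling check.
match: 0->4, 1->2, 2->0, 3->1, 4->3
match: 0->10, 1->9, 2->5, 3->6, 4->2 | applicable
count: 2
applicable_count: 1


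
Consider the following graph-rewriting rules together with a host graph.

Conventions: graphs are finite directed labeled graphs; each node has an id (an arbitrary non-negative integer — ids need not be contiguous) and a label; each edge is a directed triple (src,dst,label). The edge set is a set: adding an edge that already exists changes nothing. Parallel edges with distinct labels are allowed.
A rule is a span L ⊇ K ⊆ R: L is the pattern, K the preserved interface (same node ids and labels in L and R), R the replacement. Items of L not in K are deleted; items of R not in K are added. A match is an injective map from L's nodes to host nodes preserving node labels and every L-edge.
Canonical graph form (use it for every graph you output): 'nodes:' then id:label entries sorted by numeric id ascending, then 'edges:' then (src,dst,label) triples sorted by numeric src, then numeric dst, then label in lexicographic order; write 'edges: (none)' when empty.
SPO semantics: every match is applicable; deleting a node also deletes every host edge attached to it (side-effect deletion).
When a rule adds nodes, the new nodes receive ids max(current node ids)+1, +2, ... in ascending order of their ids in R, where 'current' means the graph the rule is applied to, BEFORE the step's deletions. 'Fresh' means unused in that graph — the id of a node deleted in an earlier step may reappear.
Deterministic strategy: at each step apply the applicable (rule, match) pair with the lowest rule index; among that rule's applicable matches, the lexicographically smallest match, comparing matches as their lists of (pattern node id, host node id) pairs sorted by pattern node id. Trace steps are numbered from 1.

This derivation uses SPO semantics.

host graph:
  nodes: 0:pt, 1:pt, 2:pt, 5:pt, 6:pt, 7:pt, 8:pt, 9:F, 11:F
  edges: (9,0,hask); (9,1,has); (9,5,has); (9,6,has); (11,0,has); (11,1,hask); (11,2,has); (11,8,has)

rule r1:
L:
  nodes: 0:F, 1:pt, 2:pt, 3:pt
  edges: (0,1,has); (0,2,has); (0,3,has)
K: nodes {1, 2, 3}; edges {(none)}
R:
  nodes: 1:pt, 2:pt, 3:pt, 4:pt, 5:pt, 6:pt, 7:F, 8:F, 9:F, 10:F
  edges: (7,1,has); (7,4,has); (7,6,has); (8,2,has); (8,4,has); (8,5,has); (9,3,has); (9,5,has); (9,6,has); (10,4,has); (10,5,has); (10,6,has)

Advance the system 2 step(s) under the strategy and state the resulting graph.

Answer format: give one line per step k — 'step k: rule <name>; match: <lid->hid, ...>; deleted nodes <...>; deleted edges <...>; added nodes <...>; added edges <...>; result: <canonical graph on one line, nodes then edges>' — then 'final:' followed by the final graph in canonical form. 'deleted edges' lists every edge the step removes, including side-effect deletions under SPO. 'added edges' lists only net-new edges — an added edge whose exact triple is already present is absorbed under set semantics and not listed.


step 1: rule r1; match: 0->9, 1->1, 2->5, 3->6; deleted nodes 9; deleted edges (9,0,hask); (9,1,has); (9,5,has); (9,6,has); added nodes 12, 13, 14, 15, 16, 17, 18; added edges (15,1,has); (15,12,has); (15,14,has); (16,5,has); (16,12,has); (16,13,has); (17,6,has); (17,13,has); (17,14,has); (18,12,has); (18,13,has); (18,14,has); result: nodes: 0:pt, 1:pt, 2:pt, 5:pt, 6:pt, 7:pt, 8:pt, 11:F, 12:pt, 13:pt, 14:pt, 15:F, 16:F, 17:F, 18:F edges: (11,0,has); (11,1,hask); (11,2,has); (11,8,has); (15,1,has); (15,12,has); (15,14,has); (16,5,has); (16,12,has); (16,13,has); (17,6,has); (17,13,has); (17,14,has); (18,12,has); (18,13,has); (18,14,has)
step 2: rule r1; match: 0->11, 1->0, 2->2, 3->8; deleted nodes 11; deleted edges (11,0,has); (11,1,hask); (11,2,has); (11,8,has); added nodes 19, 20, 21, 22, 23, 24, 25; added edges (22,0,has); (22,19,has); (22,21,has); (23,2,has); (23,19,has); (23,20,has); (24,8,has); (24,20,has); (24,21,has); (25,19,has); (25,20,has); (25,21,has); result: nodes: 0:pt, 1:pt, 2:pt, 5:pt, 6:pt, 7:pt, 8:pt, 12:pt, 13:pt, 14:pt, 15:F, 16:F, 17:F, 18:F, 19:pt, 20:pt, 21:pt, 22:F, 23:F, 24:F, 25:F edges: (15,1,has); (15,12,has); (15,14,has); (16,5,has); (16,12,has); (16,13,has); (17,6,has); (17,13,has); (17,14,has); (18,12,has); (18,13,has); (18,14,has); (22,0,has); (22,19,has); (22,21,has); (23,2,has); (23,19,has); (23,20,has); (24,8,has); (24,20,has); (24,21,has); (25,19,has); (25,20,has); (25,21,has)
final:
nodes: 0:pt, 1:pt, 2:pt, 5:pt, 6:pt, 7:pt, 8:pt, 12:pt, 13:pt, 14:pt, 15:F, 16:F, 17:F, 18:F, 19:pt, 20:pt, 21:pt, 22:F, 23:F, 24:F, 25:F
edges: (15,1,has); (15,12,has); (15,14,has); (16,5,has); (16,12,has); (16,13,has); (17,6,has); (17,13,has); (17,14,has); (18,12,has); (18,13,has); (18,14,has); (22,0,has); (22,19,has); (22,21,has); (23,2,has); (23,19,has); (23,20,has); (24,8,has); (24,20,has); (24,21,has); (25,19,has); (25,20,has); (25,21,has)


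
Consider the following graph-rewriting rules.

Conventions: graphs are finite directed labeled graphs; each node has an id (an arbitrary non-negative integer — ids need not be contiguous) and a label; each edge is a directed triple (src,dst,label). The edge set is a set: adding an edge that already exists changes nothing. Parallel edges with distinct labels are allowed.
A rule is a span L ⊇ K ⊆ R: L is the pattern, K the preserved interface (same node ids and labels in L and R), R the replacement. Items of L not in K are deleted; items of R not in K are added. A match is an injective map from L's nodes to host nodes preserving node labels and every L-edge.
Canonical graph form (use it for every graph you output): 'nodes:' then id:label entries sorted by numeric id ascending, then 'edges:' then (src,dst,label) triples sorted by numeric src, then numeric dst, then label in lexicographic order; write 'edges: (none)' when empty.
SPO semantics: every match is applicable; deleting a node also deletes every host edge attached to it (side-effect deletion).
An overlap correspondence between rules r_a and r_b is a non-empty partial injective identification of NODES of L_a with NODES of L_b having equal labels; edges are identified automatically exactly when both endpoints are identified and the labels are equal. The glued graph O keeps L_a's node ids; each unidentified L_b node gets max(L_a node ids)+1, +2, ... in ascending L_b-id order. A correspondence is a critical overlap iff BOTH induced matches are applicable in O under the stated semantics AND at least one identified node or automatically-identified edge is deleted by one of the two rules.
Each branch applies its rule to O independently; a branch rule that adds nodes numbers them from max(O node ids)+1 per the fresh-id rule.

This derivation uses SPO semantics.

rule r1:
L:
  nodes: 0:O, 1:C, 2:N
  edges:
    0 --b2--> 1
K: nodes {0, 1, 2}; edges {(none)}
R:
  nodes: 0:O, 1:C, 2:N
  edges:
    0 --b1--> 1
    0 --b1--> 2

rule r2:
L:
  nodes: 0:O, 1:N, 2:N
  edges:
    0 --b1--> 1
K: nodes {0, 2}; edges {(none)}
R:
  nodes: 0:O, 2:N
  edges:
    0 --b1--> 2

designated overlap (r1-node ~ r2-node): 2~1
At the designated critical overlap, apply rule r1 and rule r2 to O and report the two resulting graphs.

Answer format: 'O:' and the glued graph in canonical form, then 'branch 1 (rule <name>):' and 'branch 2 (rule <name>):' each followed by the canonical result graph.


O:
nodes: 0:O, 1:C, 2:N, 3:O, 4:N
edges: (0,1,b2); (3,2,b1)
branch 1 (rule r1):
nodes: 0:O, 1:C, 2:N, 3:O, 4:N
edges: (0,1,b1); (0,2,b1); (3,2,b1)
branch 2 (rule r2):
nodes: 0:O, 1:C, 3:O, 4:N
edges: (0,1,b2); (3,4,b1)


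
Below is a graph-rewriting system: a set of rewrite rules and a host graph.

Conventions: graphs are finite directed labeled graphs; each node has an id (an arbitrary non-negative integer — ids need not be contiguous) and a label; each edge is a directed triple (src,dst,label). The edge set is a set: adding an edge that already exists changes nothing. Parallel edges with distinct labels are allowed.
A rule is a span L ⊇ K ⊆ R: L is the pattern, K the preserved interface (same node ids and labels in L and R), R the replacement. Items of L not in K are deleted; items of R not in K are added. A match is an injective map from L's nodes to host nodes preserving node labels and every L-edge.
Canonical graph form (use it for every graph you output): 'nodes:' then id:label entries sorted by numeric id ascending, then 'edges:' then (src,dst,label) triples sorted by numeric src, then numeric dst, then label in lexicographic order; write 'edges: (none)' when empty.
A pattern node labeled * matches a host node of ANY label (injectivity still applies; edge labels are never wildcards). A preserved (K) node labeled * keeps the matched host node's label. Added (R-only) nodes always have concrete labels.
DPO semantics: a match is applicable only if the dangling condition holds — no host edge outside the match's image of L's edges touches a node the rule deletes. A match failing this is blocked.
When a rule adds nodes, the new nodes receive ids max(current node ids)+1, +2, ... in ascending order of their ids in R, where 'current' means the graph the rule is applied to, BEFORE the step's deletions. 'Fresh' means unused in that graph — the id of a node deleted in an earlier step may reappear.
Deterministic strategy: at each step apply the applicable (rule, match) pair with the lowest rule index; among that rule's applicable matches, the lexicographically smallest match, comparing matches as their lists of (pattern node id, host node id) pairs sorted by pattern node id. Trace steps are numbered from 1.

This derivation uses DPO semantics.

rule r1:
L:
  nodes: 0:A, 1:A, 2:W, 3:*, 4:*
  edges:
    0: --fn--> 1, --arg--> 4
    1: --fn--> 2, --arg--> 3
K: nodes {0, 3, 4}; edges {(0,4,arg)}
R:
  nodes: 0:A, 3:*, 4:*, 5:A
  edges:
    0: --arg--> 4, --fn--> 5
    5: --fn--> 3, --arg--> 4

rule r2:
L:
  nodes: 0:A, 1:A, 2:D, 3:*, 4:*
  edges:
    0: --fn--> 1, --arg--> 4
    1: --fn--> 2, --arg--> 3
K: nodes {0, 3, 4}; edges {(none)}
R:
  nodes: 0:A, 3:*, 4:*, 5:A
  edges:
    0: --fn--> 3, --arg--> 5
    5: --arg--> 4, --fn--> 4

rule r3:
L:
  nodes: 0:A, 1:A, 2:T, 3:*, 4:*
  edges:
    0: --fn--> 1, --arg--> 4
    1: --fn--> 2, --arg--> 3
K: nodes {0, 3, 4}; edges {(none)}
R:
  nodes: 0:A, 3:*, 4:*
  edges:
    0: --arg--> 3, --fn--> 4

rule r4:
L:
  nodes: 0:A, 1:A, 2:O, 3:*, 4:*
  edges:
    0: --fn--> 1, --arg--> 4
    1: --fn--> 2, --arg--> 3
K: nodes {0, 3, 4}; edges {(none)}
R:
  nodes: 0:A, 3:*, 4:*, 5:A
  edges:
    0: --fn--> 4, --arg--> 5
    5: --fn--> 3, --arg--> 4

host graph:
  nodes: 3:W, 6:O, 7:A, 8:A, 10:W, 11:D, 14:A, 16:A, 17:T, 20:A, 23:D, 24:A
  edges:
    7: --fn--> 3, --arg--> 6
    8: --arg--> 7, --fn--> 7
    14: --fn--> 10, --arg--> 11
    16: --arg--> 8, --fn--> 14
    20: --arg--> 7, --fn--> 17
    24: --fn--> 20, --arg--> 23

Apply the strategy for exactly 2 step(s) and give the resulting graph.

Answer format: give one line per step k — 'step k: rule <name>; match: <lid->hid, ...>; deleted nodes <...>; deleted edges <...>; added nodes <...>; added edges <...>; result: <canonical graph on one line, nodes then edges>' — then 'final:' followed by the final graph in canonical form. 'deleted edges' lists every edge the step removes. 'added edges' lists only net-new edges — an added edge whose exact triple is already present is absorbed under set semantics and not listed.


step 1: rule r1; match: 0->16, 1->14, 2->10, 3->11, 4->8; deleted nodes 10, 14; deleted edges (14,10,fn); (14,11,arg); (16,14,fn); added nodes 25; added edges (16,25,fn); (25,8,arg); (25,11,fn); result: nodes: 3:W, 6:O, 7:A, 8:A, 11:D, 16:A, 17:T, 20:A, 23:D, 24:A, 25:A edges: (7,3,fn); (7,6,arg); (8,7,arg); (8,7,fn); (16,8,arg); (16,25,fn); (20,7,arg); (20,17,fn); (24,20,fn); (24,23,arg); (25,8,arg); (25,11,fn)
step 2: rule r3; match: 0->24, 1->20, 2->17, 3->7, 4->23; deleted nodes 17, 20; deleted edges (20,7,arg); (20,17,fn); (24,20,fn); (24,23,arg); added nodes (none); added edges (24,7,arg); (24,23,fn); result: nodes: 3:W, 6:O, 7:A, 8:A, 11:D, 16:A, 23:D, 24:A, 25:A edges: (7,3,fn); (7,6,arg); (8,7,arg); (8,7,fn); (16,8,arg); (16,25,fn); (24,7,arg); (24,23,fn); (25,8,arg); (25,11,fn)
final:
nodes: 3:W, 6:O, 7:A, 8:A, 11:D, 16:A, 23:D, 24:A, 25:A
edges: (7,3,fn); (7,6,arg); (8,7,arg); (8,7,fn); (16,8,arg); (16,25,fn); (24,7,arg); (24,23,fn); (25,8,arg); (25,11,fn)


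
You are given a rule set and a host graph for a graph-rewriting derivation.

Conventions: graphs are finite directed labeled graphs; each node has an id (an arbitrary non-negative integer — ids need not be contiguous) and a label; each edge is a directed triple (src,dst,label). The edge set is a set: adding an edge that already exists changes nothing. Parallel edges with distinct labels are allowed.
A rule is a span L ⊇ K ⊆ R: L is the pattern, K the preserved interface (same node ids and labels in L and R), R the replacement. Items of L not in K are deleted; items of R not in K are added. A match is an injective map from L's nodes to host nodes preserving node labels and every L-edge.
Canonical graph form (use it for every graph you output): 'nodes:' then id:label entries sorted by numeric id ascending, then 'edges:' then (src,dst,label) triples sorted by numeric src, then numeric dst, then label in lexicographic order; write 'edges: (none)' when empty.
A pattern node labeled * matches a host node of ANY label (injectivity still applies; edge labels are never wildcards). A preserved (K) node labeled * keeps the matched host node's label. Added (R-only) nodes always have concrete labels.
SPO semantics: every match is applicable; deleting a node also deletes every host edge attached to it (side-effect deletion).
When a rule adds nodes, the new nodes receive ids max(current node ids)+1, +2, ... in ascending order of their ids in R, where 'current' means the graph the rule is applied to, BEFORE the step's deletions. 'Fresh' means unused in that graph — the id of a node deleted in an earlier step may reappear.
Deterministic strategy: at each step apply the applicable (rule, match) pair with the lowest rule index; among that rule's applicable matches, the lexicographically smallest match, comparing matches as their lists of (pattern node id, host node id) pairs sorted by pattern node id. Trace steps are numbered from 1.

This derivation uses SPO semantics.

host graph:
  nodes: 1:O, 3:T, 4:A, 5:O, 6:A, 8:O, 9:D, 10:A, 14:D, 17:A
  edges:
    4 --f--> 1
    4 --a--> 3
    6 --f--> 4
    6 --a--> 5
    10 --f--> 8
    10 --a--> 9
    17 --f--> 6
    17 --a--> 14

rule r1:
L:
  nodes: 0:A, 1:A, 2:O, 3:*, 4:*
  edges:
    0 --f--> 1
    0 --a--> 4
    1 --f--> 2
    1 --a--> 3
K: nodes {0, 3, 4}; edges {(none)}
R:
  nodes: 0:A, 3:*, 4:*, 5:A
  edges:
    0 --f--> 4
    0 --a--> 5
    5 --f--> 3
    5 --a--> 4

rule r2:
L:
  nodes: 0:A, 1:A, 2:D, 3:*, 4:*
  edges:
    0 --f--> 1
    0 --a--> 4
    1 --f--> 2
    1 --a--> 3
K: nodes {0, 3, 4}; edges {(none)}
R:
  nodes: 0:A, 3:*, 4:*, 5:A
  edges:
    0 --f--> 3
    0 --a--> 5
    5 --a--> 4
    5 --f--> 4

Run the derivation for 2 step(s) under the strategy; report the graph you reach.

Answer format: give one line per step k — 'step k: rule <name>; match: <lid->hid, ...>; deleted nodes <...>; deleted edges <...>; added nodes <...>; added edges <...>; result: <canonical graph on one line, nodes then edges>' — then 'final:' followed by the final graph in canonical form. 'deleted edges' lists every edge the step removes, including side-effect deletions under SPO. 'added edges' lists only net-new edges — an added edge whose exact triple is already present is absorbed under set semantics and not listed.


step 1: rule r1; match: 0->6, 1->4, 2->1, 3->3, 4->5; deleted nodes 1, 4; deleted edges (4,1,f); (4,3,a); (6,4,f); (6,5,a); added nodes 18; added edges (6,5,f); (6,18,a); (18,3,f); (18,5,a); result: nodes: 3:T, 5:O, 6:A, 8:O, 9:D, 10:A, 14:D, 17:A, 18:A edges: (6,5,f); (6,18,a); (10,8,f); (10,9,a); (17,6,f); (17,14,a); (18,3,f); (18,5,a)
step 2: rule r1; match: 0->17, 1->6, 2->5, 3->18, 4->14; deleted nodes 5, 6; deleted edges (6,5,f); (6,18,a); (17,6,f); (17,14,a); (18,5,a); added nodes 19; added edges (17,14,f); (17,19,a); (19,14,a); (19,18,f); result: nodes: 3:T, 8:O, 9:D, 10:A, 14:D, 17:A, 18:A, 19:A edges: (10,8,f); (10,9,a); (17,14,f); (17,19,a); (18,3,f); (19,14,a); (19,18,f)
final:
nodes: 3:T, 8:O, 9:D, 10:A, 14:D, 17:A, 18:A, 19:A
edges: (10,8,f); (10,9,a); (17,14,f); (17,19,a); (18,3,f); (19,14,a); (19,18,f)


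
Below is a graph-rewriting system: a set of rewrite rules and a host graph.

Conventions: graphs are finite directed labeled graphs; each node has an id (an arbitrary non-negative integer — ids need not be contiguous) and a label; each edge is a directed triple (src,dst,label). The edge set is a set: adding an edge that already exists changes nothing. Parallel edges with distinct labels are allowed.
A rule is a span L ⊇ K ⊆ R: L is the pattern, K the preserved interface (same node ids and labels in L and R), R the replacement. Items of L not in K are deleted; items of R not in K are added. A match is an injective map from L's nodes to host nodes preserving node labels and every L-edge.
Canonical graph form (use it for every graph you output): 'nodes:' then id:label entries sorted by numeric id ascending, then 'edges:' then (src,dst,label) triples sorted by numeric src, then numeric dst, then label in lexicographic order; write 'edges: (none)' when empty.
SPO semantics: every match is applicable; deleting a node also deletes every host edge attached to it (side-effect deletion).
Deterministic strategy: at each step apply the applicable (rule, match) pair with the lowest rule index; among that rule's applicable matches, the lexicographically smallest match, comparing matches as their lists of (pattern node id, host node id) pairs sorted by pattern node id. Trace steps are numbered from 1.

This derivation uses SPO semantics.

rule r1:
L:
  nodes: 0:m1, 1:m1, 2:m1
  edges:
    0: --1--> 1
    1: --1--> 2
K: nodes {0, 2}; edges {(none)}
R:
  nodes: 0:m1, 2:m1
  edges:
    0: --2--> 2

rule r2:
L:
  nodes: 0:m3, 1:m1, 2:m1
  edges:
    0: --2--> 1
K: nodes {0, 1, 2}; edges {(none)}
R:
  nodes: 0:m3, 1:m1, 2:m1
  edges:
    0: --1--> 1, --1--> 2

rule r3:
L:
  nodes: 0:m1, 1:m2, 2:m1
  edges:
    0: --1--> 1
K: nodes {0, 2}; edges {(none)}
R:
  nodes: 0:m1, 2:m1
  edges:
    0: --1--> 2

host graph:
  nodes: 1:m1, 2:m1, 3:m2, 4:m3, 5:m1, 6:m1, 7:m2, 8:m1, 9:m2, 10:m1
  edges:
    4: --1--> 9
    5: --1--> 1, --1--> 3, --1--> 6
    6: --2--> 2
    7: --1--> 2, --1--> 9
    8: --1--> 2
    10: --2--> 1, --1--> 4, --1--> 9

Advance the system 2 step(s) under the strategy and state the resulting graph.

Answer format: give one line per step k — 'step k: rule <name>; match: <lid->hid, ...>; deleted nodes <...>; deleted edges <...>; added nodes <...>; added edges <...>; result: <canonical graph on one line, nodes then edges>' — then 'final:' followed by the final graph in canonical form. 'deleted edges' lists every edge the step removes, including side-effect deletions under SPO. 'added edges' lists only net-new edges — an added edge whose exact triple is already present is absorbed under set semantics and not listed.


step 1: rule r3; match: 0->5, 1->3, 2->1; deleted nodes 3; deleted edges (5,3,1); added nodes (none); added edges (none); result: nodes: 1:m1, 2:m1, 4:m3, 5:m1, 6:m1, 7:m2, 8:m1, 9:m2, 10:m1 edges: (4,9,1); (5,1,1); (5,6,1); (6,2,2); (7,2,1); (7,9,1); (8,2,1); (10,1,2); (10,4,1); (10,9,1)
step 2: rule r3; match: 0->10, 1->9, 2->1; deleted nodes 9; deleted edges (4,9,1); (7,9,1); (10,9,1); added nodes (none); added edges (10,1,1); result: nodes: 1:m1, 2:m1, 4:m3, 5:m1, 6:m1, 7:m2, 8:m1, 10:m1 edges: (5,1,1); (5,6,1); (6,2,2); (7,2,1); (8,2,1); (10,1,1); (10,1,2); (10,4,1)
final:
nodes: 1:m1, 2:m1, 4:m3, 5:m1, 6:m1, 7:m2, 8:m1, 10:m1
edges: (5,1,1); (5,6,1); (6,2,2); (7,2,1); (8,2,1); (10,1,1); (10,1,2); (10,4,1)


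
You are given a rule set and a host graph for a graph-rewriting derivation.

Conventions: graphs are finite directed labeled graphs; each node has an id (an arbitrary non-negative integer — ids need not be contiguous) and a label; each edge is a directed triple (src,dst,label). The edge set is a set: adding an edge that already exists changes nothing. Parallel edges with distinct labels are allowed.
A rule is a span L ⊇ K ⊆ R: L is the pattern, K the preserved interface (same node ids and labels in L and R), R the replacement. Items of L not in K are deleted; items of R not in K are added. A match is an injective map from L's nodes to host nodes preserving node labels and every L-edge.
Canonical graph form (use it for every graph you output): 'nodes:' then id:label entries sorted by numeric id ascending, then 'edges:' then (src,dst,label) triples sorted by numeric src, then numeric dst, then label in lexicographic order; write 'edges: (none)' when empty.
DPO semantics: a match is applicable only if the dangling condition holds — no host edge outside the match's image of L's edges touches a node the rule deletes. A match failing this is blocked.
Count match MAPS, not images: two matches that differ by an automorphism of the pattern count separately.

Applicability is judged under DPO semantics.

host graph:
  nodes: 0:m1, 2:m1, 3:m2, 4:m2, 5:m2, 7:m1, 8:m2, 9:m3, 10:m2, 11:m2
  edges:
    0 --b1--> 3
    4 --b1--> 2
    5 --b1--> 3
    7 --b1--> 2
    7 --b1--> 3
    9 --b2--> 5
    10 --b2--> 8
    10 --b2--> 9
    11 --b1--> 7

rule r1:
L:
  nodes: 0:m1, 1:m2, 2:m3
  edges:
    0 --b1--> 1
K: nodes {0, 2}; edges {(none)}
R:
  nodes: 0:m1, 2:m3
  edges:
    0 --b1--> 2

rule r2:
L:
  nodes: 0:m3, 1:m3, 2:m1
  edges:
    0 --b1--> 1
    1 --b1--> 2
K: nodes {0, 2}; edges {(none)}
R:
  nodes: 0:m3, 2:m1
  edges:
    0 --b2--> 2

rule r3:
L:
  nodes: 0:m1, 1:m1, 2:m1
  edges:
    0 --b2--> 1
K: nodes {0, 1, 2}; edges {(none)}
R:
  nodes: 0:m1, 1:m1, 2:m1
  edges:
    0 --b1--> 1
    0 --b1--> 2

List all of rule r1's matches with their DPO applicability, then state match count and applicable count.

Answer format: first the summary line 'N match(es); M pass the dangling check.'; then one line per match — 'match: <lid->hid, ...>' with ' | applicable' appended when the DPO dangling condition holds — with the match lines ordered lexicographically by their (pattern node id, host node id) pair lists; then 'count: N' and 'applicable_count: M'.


2 match(es); 0 pass the dangling check.
match: 0->0, 1->3, 2->9
match: 0->7, 1->3, 2->9
count: 2
applicable_count: 0


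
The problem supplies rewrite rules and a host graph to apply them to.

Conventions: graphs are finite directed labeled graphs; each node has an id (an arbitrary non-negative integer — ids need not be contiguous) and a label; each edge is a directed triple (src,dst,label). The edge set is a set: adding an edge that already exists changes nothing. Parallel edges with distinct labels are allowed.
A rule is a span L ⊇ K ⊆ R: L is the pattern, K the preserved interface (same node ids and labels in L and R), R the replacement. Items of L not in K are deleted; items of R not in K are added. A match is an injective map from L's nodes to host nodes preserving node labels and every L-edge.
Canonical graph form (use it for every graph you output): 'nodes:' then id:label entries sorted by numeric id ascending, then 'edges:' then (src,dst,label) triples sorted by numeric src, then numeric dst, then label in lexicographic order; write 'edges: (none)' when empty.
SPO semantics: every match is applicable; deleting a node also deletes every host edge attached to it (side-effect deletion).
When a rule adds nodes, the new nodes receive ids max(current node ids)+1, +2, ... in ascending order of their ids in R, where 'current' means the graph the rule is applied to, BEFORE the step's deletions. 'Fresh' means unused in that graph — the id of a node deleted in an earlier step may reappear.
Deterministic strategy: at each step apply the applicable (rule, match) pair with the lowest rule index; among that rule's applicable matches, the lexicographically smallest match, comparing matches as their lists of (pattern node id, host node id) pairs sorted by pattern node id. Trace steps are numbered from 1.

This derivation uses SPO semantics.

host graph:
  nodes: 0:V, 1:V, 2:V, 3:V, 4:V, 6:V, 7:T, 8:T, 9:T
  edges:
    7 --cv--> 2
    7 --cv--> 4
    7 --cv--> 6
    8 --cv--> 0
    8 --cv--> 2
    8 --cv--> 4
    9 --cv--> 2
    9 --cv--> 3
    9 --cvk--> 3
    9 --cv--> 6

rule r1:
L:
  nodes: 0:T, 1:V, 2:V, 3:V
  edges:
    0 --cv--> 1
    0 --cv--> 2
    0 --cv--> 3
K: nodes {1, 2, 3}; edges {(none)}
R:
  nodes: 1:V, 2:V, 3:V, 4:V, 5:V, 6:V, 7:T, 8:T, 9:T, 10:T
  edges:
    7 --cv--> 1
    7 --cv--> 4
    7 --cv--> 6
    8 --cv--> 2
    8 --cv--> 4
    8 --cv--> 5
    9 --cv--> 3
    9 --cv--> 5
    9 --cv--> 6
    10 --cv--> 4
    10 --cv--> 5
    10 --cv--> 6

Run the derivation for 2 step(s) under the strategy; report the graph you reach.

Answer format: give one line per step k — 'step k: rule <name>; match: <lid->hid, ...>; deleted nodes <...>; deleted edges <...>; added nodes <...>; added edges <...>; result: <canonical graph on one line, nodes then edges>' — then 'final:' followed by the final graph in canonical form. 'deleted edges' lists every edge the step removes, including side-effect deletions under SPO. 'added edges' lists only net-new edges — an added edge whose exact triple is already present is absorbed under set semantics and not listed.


step 1: rule r1; match: 0->7, 1->2, 2->4, 3->6; deleted nodes 7; deleted edges (7,2,cv); (7,4,cv); (7,6,cv); added nodes 10, 11, 12, 13, 14, 15, 16; added edges (13,2,cv); (13,10,cv); (13,12,cv); (14,4,cv); (14,10,cv); (14,11,cv); (15,6,cv); (15,11,cv); (15,12,cv); (16,10,cv); (16,11,cv); (16,12,cv); result: nodes: 0:V, 1:V, 2:V, 3:V, 4:V, 6:V, 8:T, 9:T, 10:V, 11:V, 12:V, 13:T, 14:T, 15:T, 16:T edges: (8,0,cv); (8,2,cv); (8,4,cv); (9,2,cv); (9,3,cv); (9,3,cvk); (9,6,cv); (13,2,cv); (13,10,cv); (13,12,cv); (14,4,cv); (14,10,cv); (14,11,cv); (15,6,cv); (15,11,cv); (15,12,cv); (16,10,cv); (16,11,cv); (16,12,cv)
step 2: rule r1; match: 0->8, 1->0, 2->2, 3->4; deleted nodes 8; deleted edges (8,0,cv); (8,2,cv); (8,4,cv); added nodes 17, 18, 19, 20, 21, 22, 23; added edges (20,0,cv); (20,17,cv); (20,19,cv); (21,2,cv); (21,17,cv); (21,18,cv); (22,4,cv); (22,18,cv); (22,19,cv); (23,17,cv); (23,18,cv); (23,19,cv); result: nodes: 0:V, 1:V, 2:V, 3:V, 4:V, 6:V, 9:T, 10:V, 11:V, 12:V, 13:T, 14:T, 15:T, 16:T, 17:V, 18:V, 19:V, 20:T, 21:T, 22:T, 23:T edges: (9,2,cv); (9,3,cv); (9,3,cvk); (9,6,cv); (13,2,cv); (13,10,cv); (13,12,cv); (14,4,cv); (14,10,cv); (14,11,cv); (15,6,cv); (15,11,cv); (15,12,cv); (16,10,cv); (16,11,cv); (16,12,cv); (20,0,cv); (20,17,cv); (20,19,cv); (21,2,cv); (21,17,cv); (21,18,cv); (22,4,cv); (22,18,cv); (22,19,cv); (23,17,cv); (23,18,cv); (23,19,cv)
final:
nodes: 0:V, 1:V, 2:V, 3:V, 4:V, 6:V, 9:T, 10:V, 11:V, 12:V, 13:T, 14:T, 15:T, 16:T, 17:V, 18:V, 19:V, 20:T, 21:T, 22:T, 23:T
edges: (9,2,cv); (9,3,cv); (9,3,cvk); (9,6,cv); (13,2,cv); (13,10,cv); (13,12,cv); (14,4,cv); (14,10,cv); (14,11,cv); (15,6,cv); (15,11,cv); (15,12,cv); (16,10,cv); (16,11,cv); (16,12,cv); (20,0,cv); (20,17,cv); (20,19,cv); (21,2,cv); (21,17,cv); (21,18,cv); (22,4,cv); (22,18,cv); (22,19,cv); (23,17,cv); (23,18,cv); (23,19,cv)
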